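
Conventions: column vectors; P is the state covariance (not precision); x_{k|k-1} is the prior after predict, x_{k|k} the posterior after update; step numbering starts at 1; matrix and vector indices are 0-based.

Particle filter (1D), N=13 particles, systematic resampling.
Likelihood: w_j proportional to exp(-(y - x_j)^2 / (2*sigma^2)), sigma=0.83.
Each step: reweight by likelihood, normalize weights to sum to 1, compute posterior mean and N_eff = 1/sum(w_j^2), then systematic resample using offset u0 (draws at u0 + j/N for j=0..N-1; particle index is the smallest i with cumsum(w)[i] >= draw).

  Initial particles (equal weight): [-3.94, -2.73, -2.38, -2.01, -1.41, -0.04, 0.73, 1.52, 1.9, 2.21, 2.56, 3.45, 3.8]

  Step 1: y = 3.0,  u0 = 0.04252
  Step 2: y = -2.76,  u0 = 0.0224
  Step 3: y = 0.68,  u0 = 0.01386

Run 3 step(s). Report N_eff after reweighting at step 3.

step 1: w=[0.0000, 0.0000, 0.0000, 0.0000, 0.0000, 0.0003, 0.0065, 0.0560, 0.1141, 0.1746, 0.2387, 0.2371, 0.1726]  mean=2.7776  Neff=5.2723  idx=[7, 8, 9, 9, 9, 10, 10, 10, 11, 11, 11, 12, 12]
step 2: w=[0.8958, 0.0761, 0.0087, 0.0087, 0.0087, 0.0006, 0.0006, 0.0006, 0.0000, 0.0000, 0.0000, 0.0000, 0.0000]  mean=1.5690  Neff=1.2368  idx=[0, 0, 0, 0, 0, 0, 0, 0, 0, 0, 0, 0, 1]
step 3: w=[0.0796, 0.0796, 0.0796, 0.0796, 0.0796, 0.0796, 0.0796, 0.0796, 0.0796, 0.0796, 0.0796, 0.0796, 0.0451]  mean=1.5371  Neff=12.8170  idx=[0, 1, 2, 3, 4, 5, 5, 6, 7, 8, 9, 10, 11]

N_eff = 12.8170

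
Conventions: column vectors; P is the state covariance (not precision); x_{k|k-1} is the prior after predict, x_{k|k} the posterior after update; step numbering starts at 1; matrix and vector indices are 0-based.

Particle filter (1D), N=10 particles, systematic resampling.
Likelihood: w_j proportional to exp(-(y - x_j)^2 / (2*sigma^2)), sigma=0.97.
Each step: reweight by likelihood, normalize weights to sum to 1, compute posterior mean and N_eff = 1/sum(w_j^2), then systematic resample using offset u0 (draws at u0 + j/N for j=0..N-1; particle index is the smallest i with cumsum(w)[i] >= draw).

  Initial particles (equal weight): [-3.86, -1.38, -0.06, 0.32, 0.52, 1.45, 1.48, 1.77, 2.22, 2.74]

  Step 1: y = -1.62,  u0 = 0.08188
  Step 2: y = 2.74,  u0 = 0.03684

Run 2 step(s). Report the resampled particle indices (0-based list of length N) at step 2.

resampled_idx = [6, 7, 8, 8, 8, 9, 9, 9, 9, 9]

step 1: w=[0.0448, 0.6248, 0.1768, 0.0872, 0.0565, 0.0043, 0.0039, 0.0014, 0.0003, 0.0000]  mean=-0.9732  Neff=2.3015  idx=[1, 1, 1, 1, 1, 1, 2, 2, 3, 4]
step 2: w=[0.0008, 0.0008, 0.0008, 0.0008, 0.0008, 0.0008, 0.1040, 0.1040, 0.2984, 0.4887]  mean=0.3304  Neff=2.8611  idx=[6, 7, 8, 8, 8, 9, 9, 9, 9, 9]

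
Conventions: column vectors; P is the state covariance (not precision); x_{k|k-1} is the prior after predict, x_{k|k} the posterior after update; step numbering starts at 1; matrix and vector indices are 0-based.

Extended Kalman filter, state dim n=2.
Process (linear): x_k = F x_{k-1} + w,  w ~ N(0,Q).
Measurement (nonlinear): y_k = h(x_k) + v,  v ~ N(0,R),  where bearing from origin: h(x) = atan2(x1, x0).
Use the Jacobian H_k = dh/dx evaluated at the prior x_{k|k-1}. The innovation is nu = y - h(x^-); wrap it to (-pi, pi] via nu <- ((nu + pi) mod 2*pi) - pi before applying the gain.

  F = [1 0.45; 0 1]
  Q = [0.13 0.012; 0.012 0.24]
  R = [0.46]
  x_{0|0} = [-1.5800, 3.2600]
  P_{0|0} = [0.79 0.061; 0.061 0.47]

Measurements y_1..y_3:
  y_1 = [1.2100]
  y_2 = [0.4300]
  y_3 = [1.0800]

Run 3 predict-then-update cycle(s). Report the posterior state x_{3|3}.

step 1: x^-=[-0.1130, 3.2600]  P^-=[1.0701 0.2845; 0.2845 0.7100]  H_jac=[-0.3064 -0.0106]  S=[0.5624]  K=[-0.5883; -0.1684]  nu=[-0.3954]  x^+=[0.1197, 3.3266]  P^+=[0.8754 0.2288; 0.2288 0.6941]
step 2: x^-=[1.6166, 3.3266]  P^-=[1.3519 0.5531; 0.5531 0.9341]  H_jac=[-0.2432 0.1182]  S=[0.5212]  K=[-0.5053; -0.0463]  nu=[-0.6884]  x^+=[1.9645, 3.3585]  P^+=[1.2188 0.5409; 0.5409 0.9329]
step 3: x^-=[3.4758, 3.3585]  P^-=[2.0245 0.9727; 0.9727 1.1729]  H_jac=[-0.1438 0.1488]  S=[0.4862]  K=[-0.3010; 0.0713]  nu=[0.3118]  x^+=[3.3820, 3.3807]  P^+=[1.9805 0.9832; 0.9832 1.1705]

x_post = [3.3820, 3.3807]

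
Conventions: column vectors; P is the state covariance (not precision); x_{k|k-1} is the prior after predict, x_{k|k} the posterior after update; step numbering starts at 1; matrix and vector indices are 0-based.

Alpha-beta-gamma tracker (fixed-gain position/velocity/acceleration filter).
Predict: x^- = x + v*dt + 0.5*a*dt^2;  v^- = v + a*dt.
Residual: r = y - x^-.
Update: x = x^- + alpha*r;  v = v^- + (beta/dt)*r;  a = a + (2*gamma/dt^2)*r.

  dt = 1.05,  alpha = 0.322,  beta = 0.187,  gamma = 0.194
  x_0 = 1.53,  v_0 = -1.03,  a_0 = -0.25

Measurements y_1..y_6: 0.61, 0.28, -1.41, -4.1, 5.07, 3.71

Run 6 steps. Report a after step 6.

step 1: x_pred=0.3107  r=0.2993  x^+=0.4071  v^+=-1.2392  a^+=-0.1447
step 2: x_pred=-0.9738  r=1.2538  x^+=-0.5701  v^+=-1.1678  a^+=0.2966
step 3: x_pred=-1.6328  r=0.2228  x^+=-1.5610  v^+=-0.8167  a^+=0.3750
step 4: x_pred=-2.2119  r=-1.8881  x^+=-2.8198  v^+=-0.7592  a^+=-0.2895
step 5: x_pred=-3.7766  r=8.8466  x^+=-0.9280  v^+=0.5124  a^+=2.8239
step 6: x_pred=1.1666  r=2.5434  x^+=1.9856  v^+=3.9304  a^+=3.7189

a_post = 3.7189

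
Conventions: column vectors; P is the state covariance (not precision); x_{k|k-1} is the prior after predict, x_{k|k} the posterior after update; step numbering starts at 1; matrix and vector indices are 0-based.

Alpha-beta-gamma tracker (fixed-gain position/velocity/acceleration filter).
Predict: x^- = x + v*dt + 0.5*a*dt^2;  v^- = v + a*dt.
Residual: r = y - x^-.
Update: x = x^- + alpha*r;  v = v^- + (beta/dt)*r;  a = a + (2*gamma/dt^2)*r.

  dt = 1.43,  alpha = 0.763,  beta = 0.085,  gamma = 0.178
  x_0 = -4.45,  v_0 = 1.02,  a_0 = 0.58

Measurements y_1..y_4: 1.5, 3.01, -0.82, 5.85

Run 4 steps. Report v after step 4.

step 1: x_pred=-2.3984  r=3.8984  x^+=0.5761  v^+=2.0811  a^+=1.2587
step 2: x_pred=4.8390  r=-1.8290  x^+=3.4435  v^+=3.7723  a^+=0.9403
step 3: x_pred=9.7992  r=-10.6192  x^+=1.6968  v^+=4.4857  a^+=-0.9085
step 4: x_pred=7.1824  r=-1.3324  x^+=6.1658  v^+=3.1074  a^+=-1.1404

v_post = 3.1074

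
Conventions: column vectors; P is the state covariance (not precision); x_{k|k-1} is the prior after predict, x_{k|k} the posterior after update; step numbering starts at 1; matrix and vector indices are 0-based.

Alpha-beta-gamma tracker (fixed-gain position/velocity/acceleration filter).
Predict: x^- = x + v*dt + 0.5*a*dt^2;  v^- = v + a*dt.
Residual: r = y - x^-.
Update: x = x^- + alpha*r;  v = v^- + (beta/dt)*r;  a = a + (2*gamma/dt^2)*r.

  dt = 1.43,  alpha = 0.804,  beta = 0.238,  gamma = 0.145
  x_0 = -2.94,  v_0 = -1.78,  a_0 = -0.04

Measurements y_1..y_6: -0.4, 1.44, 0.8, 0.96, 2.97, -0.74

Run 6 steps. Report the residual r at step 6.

resid = -7.9489

step 1: x_pred=-5.5263  r=5.1263  x^+=-1.4048  v^+=-0.9840  a^+=0.6870
step 2: x_pred=-2.1095  r=3.5495  x^+=0.7443  v^+=0.5891  a^+=1.1904
step 3: x_pred=2.8039  r=-2.0039  x^+=1.1928  v^+=1.9579  a^+=0.9062
step 4: x_pred=4.9190  r=-3.9590  x^+=1.7360  v^+=2.5948  a^+=0.3447
step 5: x_pred=5.7990  r=-2.8290  x^+=3.5245  v^+=2.6169  a^+=-0.0565
step 6: x_pred=7.2089  r=-7.9489  x^+=0.8180  v^+=1.2132  a^+=-1.1838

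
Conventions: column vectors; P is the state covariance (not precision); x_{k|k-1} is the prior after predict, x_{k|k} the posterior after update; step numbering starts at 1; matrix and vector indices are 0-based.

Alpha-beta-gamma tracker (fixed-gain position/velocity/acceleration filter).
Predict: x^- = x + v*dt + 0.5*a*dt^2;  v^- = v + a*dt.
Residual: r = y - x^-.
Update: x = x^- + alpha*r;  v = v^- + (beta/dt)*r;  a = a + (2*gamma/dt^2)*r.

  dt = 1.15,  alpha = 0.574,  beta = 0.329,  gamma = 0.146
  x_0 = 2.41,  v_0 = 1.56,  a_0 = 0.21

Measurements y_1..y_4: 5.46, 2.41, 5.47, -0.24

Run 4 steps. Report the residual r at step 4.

step 1: x_pred=4.3429  r=1.1171  x^+=4.9841  v^+=2.1211  a^+=0.4567
step 2: x_pred=7.7253  r=-5.3153  x^+=4.6743  v^+=1.1256  a^+=-0.7169
step 3: x_pred=5.4947  r=-0.0247  x^+=5.4805  v^+=0.2941  a^+=-0.7224
step 4: x_pred=5.3410  r=-5.5810  x^+=2.1375  v^+=-2.1333  a^+=-1.9546

resid = -5.5810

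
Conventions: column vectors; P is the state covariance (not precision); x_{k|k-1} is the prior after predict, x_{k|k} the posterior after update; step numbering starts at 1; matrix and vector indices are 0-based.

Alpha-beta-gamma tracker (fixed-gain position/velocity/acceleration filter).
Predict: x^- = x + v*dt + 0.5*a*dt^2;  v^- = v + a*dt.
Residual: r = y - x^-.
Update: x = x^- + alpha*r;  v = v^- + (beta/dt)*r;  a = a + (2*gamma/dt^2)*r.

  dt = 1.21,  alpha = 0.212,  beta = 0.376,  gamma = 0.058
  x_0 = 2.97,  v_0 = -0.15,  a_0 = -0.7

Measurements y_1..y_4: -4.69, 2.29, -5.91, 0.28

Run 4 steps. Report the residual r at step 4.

step 1: x_pred=2.2761  r=-6.9661  x^+=0.7993  v^+=-3.1617  a^+=-1.2519
step 2: x_pred=-3.9428  r=6.2328  x^+=-2.6215  v^+=-2.7397  a^+=-0.7581
step 3: x_pred=-6.4914  r=0.5814  x^+=-6.3682  v^+=-3.4763  a^+=-0.7120
step 4: x_pred=-11.0957  r=11.3757  x^+=-8.6841  v^+=-0.8029  a^+=0.1893

resid = 11.3757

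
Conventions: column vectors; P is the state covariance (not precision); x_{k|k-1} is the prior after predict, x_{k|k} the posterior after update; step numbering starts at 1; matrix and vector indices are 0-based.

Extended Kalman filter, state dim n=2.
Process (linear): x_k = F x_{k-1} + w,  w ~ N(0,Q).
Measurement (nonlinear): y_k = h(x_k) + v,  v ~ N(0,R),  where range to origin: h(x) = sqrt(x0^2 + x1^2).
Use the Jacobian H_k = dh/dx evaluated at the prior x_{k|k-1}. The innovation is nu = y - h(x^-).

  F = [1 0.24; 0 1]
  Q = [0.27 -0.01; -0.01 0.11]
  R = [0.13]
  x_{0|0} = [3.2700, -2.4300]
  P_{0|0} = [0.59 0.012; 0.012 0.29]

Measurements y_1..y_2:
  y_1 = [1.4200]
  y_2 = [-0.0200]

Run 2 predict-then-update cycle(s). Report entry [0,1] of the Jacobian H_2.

step 1: x^-=[2.6868, -2.4300]  P^-=[0.8825 0.0716; 0.0716 0.4000]  H_jac=[0.7417 -0.6708]  S=[0.7241]  K=[0.8375; -0.2972]  nu=[-2.2027]  x^+=[0.8421, -1.7754]  P^+=[0.3746 0.2518; 0.2518 0.3360]
step 2: x^-=[0.4160, -1.7754]  P^-=[0.7848 0.3225; 0.3225 0.4460]  H_jac=[0.2281 -0.9736]  S=[0.4504]  K=[-0.2996; -0.8008]  nu=[-1.8435]  x^+=[0.9683, -0.2991]  P^+=[0.7444 0.2144; 0.2144 0.1572]

H_jac[0,1] = -0.9736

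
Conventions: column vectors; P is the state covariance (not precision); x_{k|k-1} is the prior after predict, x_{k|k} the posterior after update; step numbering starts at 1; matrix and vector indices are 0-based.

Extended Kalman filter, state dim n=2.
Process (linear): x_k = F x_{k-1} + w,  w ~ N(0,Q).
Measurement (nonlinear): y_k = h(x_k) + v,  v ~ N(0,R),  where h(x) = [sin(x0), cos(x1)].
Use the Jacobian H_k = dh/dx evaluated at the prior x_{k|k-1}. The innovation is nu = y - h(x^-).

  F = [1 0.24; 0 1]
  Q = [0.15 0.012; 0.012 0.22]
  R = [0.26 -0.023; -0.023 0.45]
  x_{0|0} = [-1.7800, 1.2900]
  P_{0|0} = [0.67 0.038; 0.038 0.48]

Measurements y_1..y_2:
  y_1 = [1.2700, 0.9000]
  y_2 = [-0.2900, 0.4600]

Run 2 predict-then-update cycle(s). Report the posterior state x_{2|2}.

x_post = [-0.3676, 0.9711]

step 1: x^-=[-1.4704, 1.2900]  P^-=[0.8659 0.1652; 0.1652 0.7000]  H_jac=[0.1002 0.0000; 0.0000 -0.9608]  S=[0.2687 -0.0389; -0.0389 1.0962]  K=[0.3036 -0.1340; -0.0274 -0.6145]  nu=[2.2650, 0.6229]  x^+=[-0.8663, 0.8453]  P^+=[0.8183 0.0700; 0.0700 0.2871]
step 2: x^-=[-0.6634, 0.8453]  P^-=[1.0184 0.1509; 0.1509 0.5071]  H_jac=[0.7879 0.0000; 0.0000 -0.7481]  S=[0.8922 -0.1120; -0.1120 0.7339]  K=[0.8972 -0.0170; 0.0697 -0.5064]  nu=[0.3258, -0.2035]  x^+=[-0.3676, 0.9711]  P^+=[0.2966 0.0378; 0.0378 0.3067]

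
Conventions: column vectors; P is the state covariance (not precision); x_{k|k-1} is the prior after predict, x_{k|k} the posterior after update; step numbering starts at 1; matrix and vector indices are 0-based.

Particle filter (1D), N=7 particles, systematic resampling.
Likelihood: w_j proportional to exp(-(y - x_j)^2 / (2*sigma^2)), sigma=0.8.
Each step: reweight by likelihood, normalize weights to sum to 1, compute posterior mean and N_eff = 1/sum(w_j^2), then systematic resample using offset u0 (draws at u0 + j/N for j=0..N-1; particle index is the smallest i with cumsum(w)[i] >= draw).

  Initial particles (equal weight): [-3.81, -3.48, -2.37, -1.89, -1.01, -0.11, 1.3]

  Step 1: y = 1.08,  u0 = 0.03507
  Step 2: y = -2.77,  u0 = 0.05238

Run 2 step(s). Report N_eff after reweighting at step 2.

N_eff = 2.0060

step 1: w=[0.0000, 0.0000, 0.0001, 0.0008, 0.0248, 0.2491, 0.7252]  mean=0.8887  Neff=1.6989  idx=[5, 5, 6, 6, 6, 6, 6]
step 2: w=[0.4992, 0.4992, 0.0003, 0.0003, 0.0003, 0.0003, 0.0003]  mean=-0.1079  Neff=2.0060  idx=[0, 0, 0, 0, 1, 1, 1]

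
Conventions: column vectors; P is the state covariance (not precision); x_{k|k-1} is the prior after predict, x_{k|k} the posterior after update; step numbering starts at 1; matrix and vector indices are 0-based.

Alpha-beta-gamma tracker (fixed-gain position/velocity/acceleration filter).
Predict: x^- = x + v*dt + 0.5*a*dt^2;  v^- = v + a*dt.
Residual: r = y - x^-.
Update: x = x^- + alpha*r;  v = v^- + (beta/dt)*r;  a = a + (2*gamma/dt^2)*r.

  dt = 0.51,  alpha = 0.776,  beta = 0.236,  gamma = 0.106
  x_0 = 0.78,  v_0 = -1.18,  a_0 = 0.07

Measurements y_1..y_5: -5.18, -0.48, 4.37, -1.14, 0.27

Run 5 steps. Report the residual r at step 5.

resid = -1.0078

step 1: x_pred=0.1873  r=-5.3673  x^+=-3.9777  v^+=-3.6280  a^+=-4.3047
step 2: x_pred=-6.3878  r=5.9078  x^+=-1.8034  v^+=-3.0896  a^+=0.5106
step 3: x_pred=-3.3126  r=7.6826  x^+=2.6491  v^+=0.7259  a^+=6.7725
step 4: x_pred=3.9001  r=-5.0401  x^+=-0.0110  v^+=1.8476  a^+=2.6645
step 5: x_pred=1.2778  r=-1.0078  x^+=0.4957  v^+=2.7401  a^+=1.8431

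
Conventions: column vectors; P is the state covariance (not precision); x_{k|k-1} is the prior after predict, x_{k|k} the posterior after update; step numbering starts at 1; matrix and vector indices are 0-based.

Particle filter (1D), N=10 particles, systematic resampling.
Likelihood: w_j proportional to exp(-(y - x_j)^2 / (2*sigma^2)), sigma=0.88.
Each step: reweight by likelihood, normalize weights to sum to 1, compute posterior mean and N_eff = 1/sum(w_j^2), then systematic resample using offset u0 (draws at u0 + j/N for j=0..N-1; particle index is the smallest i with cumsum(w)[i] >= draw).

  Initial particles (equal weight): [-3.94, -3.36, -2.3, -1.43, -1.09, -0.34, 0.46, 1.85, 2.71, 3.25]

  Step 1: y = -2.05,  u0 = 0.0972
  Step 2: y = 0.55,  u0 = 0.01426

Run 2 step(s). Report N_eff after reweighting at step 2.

N_eff = 2.3957

step 1: w=[0.0345, 0.1142, 0.3323, 0.2699, 0.1908, 0.0524, 0.0059, 0.0000, 0.0000, 0.0000]  mean=-1.8928  Neff=4.2251  idx=[1, 2, 2, 2, 3, 3, 3, 4, 4, 6]
step 2: w=[0.0000, 0.0033, 0.0033, 0.0033, 0.0497, 0.0497, 0.0497, 0.1100, 0.1100, 0.6211]  mean=-0.1900  Neff=2.3957  idx=[4, 6, 7, 8, 9, 9, 9, 9, 9, 9]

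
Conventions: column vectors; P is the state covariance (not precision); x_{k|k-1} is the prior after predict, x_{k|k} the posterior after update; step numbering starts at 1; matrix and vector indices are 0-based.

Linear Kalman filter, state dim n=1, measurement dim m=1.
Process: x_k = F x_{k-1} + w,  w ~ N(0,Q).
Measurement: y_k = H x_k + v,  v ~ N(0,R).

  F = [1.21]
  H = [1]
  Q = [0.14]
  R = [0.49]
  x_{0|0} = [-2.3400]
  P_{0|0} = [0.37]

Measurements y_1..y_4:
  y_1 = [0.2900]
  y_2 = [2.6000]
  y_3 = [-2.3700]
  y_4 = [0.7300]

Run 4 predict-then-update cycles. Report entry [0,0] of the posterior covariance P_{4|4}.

P_post[0,0] = 0.2499

step 1: x^-=[-2.8314]  P^-=[0.6817]  S=[1.1717]  K=[0.5818]  nu=[3.1214]  x^+=[-1.0153]  P^+=[0.2851]
step 2: x^-=[-1.2286]  P^-=[0.5574]  S=[1.0474]  K=[0.5322]  nu=[3.8286]  x^+=[0.8089]  P^+=[0.2608]
step 3: x^-=[0.9788]  P^-=[0.5218]  S=[1.0118]  K=[0.5157]  nu=[-3.3488]  x^+=[-0.7482]  P^+=[0.2527]
step 4: x^-=[-0.9053]  P^-=[0.5100]  S=[1.0000]  K=[0.5100]  nu=[1.6353]  x^+=[-0.0713]  P^+=[0.2499]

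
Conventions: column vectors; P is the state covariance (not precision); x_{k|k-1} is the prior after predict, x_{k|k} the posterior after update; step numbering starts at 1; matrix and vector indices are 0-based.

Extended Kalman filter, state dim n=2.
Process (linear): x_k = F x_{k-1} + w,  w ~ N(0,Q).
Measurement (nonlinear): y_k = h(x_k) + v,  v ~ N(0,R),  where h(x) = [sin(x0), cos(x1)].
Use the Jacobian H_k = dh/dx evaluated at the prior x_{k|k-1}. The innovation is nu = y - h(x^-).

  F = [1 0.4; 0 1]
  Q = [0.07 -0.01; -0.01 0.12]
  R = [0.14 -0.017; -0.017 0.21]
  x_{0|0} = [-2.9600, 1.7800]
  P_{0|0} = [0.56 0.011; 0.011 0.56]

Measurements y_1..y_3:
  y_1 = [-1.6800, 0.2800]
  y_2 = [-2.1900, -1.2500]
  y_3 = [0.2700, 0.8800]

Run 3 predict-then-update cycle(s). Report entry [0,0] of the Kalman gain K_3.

K[0,0] = 0.6336

step 1: x^-=[-2.2480, 1.7800]  P^-=[0.7284 0.2250; 0.2250 0.6800]  H_jac=[-0.6266 0.0000; 0.0000 -0.9782]  S=[0.4260 0.1209; 0.1209 0.8607]  K=[-1.0403 -0.1096; -0.1162 -0.7565]  nu=[-0.9007, 0.4877]  x^+=[-1.3645, 1.5157]  P^+=[0.2295 0.0054; 0.0054 0.1604]
step 2: x^-=[-0.7582, 1.5157]  P^-=[0.3295 0.0596; 0.0596 0.2804]  H_jac=[0.7261 0.0000; 0.0000 -0.9985]  S=[0.3137 -0.0602; -0.0602 0.4895]  K=[0.7571 -0.0284; 0.0289 -0.5683]  nu=[-1.5024, -1.3050]  x^+=[-1.8586, 2.2141]  P^+=[0.1466 0.0189; 0.0189 0.1200]
step 3: x^-=[-0.9729, 2.2141]  P^-=[0.2510 0.0569; 0.0569 0.2400]  H_jac=[0.5629 0.0000; 0.0000 -0.8001]  S=[0.2195 -0.0426; -0.0426 0.3637]  K=[0.6336 -0.0509; 0.0443 -0.5229]  nu=[1.0965, 1.4798]  x^+=[-0.3535, 1.4889]  P^+=[0.1591 0.0268; 0.0268 0.1382]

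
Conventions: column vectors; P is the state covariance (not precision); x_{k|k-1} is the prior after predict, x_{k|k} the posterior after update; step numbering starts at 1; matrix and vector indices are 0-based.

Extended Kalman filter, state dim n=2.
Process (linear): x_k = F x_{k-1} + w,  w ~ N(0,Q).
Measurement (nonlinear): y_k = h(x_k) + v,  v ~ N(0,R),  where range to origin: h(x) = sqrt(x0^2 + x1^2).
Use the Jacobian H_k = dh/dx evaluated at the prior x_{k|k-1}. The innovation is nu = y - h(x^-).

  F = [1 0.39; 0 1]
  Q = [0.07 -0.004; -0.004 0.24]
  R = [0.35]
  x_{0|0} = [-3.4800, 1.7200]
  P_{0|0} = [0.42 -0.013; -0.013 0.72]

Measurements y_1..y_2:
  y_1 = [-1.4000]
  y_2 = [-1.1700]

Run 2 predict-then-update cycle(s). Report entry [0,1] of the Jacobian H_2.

H_jac[0,1] = 0.1691

step 1: x^-=[-2.8092, 1.7200]  P^-=[0.5894 0.2638; 0.2638 0.9600]  H_jac=[-0.8528 0.5222]  S=[0.8055]  K=[-0.4530; 0.3430]  nu=[-4.6939]  x^+=[-0.6828, 0.1098]  P^+=[0.4241 0.3890; 0.3890 0.8652]
step 2: x^-=[-0.6400, 0.1098]  P^-=[0.9291 0.7224; 0.7224 1.1052]  H_jac=[-0.9856 0.1691]  S=[1.0433]  K=[-0.7606; -0.5033]  nu=[-1.8193]  x^+=[0.7438, 1.0255]  P^+=[0.3255 0.3230; 0.3230 0.8409]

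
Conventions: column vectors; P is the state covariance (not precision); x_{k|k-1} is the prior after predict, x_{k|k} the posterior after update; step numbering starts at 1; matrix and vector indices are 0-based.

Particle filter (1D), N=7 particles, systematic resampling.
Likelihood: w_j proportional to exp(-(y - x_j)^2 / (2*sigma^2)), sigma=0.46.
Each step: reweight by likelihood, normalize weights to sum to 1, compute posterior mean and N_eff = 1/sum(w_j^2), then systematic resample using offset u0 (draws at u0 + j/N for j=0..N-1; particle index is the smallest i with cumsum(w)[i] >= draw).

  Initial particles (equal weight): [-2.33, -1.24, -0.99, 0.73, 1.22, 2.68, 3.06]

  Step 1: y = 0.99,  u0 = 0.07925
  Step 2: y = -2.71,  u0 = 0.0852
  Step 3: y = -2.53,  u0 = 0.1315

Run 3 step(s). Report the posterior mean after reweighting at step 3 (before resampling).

post_mean = 0.7300

step 1: w=[0.0000, 0.0000, 0.0001, 0.4909, 0.5083, 0.0007, 0.0000]  mean=0.9803  Neff=2.0024  idx=[3, 3, 3, 4, 4, 4, 4]
step 2: w=[0.3332, 0.3332, 0.3332, 0.0001, 0.0001, 0.0001, 0.0001]  mean=0.7301  Neff=3.0016  idx=[0, 0, 1, 1, 1, 2, 2]
step 3: w=[0.1429, 0.1429, 0.1429, 0.1429, 0.1429, 0.1429, 0.1429]  mean=0.7300  Neff=7.0000  idx=[0, 1, 2, 3, 4, 5, 6]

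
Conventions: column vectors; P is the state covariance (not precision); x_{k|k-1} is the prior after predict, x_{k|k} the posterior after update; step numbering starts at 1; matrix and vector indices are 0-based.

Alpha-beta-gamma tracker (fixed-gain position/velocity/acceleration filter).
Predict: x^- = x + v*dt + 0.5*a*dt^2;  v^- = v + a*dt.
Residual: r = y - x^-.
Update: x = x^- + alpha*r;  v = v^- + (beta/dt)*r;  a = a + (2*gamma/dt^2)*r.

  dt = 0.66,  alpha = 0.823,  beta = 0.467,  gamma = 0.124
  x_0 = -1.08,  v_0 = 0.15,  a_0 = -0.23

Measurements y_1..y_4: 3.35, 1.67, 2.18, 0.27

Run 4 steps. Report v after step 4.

step 1: x_pred=-1.0311  r=4.3811  x^+=2.5745  v^+=3.0982  a^+=2.2643
step 2: x_pred=5.1125  r=-3.4425  x^+=2.2793  v^+=2.1568  a^+=0.3044
step 3: x_pred=3.7691  r=-1.5891  x^+=2.4613  v^+=1.2333  a^+=-0.6003
step 4: x_pred=3.1445  r=-2.8745  x^+=0.7788  v^+=-1.1969  a^+=-2.2369

v_post = -1.1969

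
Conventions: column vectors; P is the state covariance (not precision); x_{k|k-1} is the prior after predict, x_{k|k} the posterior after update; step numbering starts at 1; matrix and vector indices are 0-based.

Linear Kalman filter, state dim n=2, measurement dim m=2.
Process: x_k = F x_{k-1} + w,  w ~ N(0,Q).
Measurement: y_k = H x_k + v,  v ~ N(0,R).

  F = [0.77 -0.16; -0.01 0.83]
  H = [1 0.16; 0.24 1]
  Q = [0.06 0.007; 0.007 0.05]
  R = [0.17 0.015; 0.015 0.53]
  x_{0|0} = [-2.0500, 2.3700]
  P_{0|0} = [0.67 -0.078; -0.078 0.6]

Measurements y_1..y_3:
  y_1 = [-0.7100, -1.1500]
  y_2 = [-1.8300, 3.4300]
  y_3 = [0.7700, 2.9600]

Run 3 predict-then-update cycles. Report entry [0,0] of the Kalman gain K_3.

step 1: x^-=[-1.9577, 1.9876]  P^-=[0.4918 -0.1278; -0.1278 0.4647]  S=[0.6328 0.0747; 0.0747 0.9617]  K=[0.7530 -0.0686; -0.1390 0.4621]  nu=[0.9297, -2.6678]  x^+=[-1.0746, 0.6256]  P^+=[0.1362 -0.0578; -0.0578 0.2567]
step 2: x^-=[-0.9275, 0.5300]  P^-=[0.1616 -0.0652; -0.0652 0.2278]  S=[0.3166 0.0226; 0.0226 0.7358]  K=[0.4811 -0.0506; -0.1115 0.2918]  nu=[-0.9873, 3.1226]  x^+=[-1.5605, 1.5511]  P^+=[0.0875 -0.0406; -0.0406 0.1627]
step 3: x^-=[-1.4498, 1.3030]  P^-=[0.1261 -0.0413; -0.0413 0.1628]  S=[0.2870 0.0284; 0.0284 0.6802]  K=[0.4195 -0.0338; -0.0757 0.2279]  nu=[2.0113, 2.0049]  x^+=[-0.6736, 1.6076]  P^+=[0.0756 -0.0297; -0.0297 0.1268]

K[0,0] = 0.4195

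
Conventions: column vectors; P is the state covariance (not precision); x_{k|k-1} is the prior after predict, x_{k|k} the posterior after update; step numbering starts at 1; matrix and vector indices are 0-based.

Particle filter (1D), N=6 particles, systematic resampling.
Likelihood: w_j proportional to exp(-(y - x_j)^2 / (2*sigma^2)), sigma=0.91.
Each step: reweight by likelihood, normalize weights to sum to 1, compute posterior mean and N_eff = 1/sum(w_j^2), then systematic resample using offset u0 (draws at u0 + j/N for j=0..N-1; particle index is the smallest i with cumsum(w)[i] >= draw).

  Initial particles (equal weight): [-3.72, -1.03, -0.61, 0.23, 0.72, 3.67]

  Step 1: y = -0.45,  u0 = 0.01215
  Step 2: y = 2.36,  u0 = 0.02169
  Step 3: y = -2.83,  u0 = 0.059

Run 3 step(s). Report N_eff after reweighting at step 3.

N_eff = 1.7634

step 1: w=[0.0005, 0.2724, 0.3286, 0.2524, 0.1460, 0.0000]  mean=-0.3197  Neff=3.7421  idx=[1, 1, 2, 2, 3, 3]
step 2: w=[0.0069, 0.0069, 0.0345, 0.0345, 0.4586, 0.4586]  mean=0.1547  Neff=2.3635  idx=[2, 4, 4, 4, 5, 5]
step 3: w=[0.7443, 0.0511, 0.0511, 0.0511, 0.0511, 0.0511]  mean=-0.3952  Neff=1.7634  idx=[0, 0, 0, 0, 0, 3]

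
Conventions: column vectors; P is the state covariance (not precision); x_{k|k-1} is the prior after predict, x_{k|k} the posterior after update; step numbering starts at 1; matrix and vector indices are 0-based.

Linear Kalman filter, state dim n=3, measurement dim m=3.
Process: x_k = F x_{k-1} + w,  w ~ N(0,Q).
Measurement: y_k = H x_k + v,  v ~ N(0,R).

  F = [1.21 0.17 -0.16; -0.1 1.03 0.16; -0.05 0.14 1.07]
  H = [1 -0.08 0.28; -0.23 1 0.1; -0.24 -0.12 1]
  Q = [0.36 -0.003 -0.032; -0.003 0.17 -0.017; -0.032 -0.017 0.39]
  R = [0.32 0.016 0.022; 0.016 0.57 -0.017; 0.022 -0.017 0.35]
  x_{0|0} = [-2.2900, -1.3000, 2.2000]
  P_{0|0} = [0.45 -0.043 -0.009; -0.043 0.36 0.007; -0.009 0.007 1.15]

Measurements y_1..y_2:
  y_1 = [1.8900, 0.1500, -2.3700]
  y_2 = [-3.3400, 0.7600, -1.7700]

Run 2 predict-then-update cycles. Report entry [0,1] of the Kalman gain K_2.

K[0,1] = -0.0287

step 1: x^-=[-3.3439, -0.7580, 2.2865]  P^-=[1.0441 -0.0796 -0.2651; -0.0796 0.5973 0.2458; -0.2651 0.2458 1.7185]  S=[1.3559 -0.2474 -0.0088; -0.2474 1.3377 0.4678; -0.0088 0.4678 2.2009]  K=[0.7091 -0.0521 -0.2160; 0.0467 0.4931 -0.0169; 0.1717 0.1197 0.7716]  nu=[4.5330, -0.0897, -5.5500]  x^+=[1.0740, -0.4970, -1.2279]  P^+=[0.2245 0.0370 -0.0008; 0.0370 0.2876 0.0301; -0.0008 0.0301 0.2752]
step 2: x^-=[1.4115, -0.8157, -1.4371]  P^-=[0.7180 0.0544 -0.0761; 0.0544 0.4868 0.1043; -0.0761 0.1043 0.7199]  S=[1.0415 -0.0869 -0.0324; -0.0869 1.1013 0.1470; -0.0324 0.1470 1.1329]  K=[0.6560 -0.0287 -0.2026; 0.0795 0.4500 -0.0272; 0.1406 0.1028 0.6312]  nu=[-4.4144, 2.0441, -0.0920]  x^+=[-1.5243, -0.2445, -1.9060]  P^+=[0.2088 0.0456 -0.0004; 0.0456 0.2660 0.0275; -0.0004 0.0275 0.2255]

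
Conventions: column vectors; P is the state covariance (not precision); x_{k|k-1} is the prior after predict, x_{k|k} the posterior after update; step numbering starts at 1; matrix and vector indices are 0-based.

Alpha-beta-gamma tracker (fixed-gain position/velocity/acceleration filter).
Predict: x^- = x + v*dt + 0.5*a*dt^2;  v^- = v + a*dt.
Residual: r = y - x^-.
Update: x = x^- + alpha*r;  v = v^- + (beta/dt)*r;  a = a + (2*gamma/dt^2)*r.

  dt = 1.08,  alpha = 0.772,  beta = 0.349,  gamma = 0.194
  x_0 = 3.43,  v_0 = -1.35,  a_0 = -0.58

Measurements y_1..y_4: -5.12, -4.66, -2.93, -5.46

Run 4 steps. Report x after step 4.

step 1: x_pred=1.6337  r=-6.7537  x^+=-3.5801  v^+=-4.1589  a^+=-2.8266
step 2: x_pred=-9.7202  r=5.0602  x^+=-5.8137  v^+=-5.5764  a^+=-1.1434
step 3: x_pred=-12.5031  r=9.5731  x^+=-5.1127  v^+=-3.7177  a^+=2.0411
step 4: x_pred=-7.9374  r=2.4774  x^+=-6.0249  v^+=-0.7128  a^+=2.8652

x_post = -6.0249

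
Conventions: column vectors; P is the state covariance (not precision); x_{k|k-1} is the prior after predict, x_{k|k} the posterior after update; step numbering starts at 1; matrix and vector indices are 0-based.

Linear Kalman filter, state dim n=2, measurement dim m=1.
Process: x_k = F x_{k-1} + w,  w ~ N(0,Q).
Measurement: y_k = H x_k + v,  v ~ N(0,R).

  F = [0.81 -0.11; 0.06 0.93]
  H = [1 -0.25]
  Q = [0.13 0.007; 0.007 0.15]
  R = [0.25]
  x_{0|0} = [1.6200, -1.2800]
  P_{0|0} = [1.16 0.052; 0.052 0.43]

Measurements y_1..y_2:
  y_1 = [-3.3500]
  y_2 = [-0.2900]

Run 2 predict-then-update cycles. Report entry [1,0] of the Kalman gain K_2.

step 1: x^-=[1.4530, -1.0932]  P^-=[0.8870 0.0582; 0.0582 0.5319]  S=[1.1411]  K=[0.7645; -0.0655]  nu=[-5.0763]  x^+=[-2.4281, -0.7607]  P^+=[0.2200 0.1154; 0.1154 0.5270]
step 2: x^-=[-1.8831, -0.8531]  P^-=[0.2601 0.0499; 0.0499 0.6195]  S=[0.5239]  K=[0.4727; -0.2003]  nu=[1.3798]  x^+=[-1.2308, -1.1295]  P^+=[0.1431 0.0995; 0.0995 0.5984]

K[1,0] = -0.2003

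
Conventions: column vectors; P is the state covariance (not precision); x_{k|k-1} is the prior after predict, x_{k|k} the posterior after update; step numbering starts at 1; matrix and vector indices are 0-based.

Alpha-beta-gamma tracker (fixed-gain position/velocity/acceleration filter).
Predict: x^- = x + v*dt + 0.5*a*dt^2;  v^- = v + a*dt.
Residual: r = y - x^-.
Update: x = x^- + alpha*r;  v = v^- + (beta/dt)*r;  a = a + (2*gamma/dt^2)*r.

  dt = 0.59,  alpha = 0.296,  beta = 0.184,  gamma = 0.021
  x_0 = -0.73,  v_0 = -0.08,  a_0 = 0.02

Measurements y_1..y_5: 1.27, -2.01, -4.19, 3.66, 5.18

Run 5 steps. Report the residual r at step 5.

resid = 5.4023

step 1: x_pred=-0.7737  r=2.0437  x^+=-0.1688  v^+=0.5692  a^+=0.2666
step 2: x_pred=0.2134  r=-2.2234  x^+=-0.4447  v^+=0.0330  a^+=-0.0017
step 3: x_pred=-0.4255  r=-3.7645  x^+=-1.5398  v^+=-1.1420  a^+=-0.4559
step 4: x_pred=-2.2929  r=5.9529  x^+=-0.5308  v^+=0.4456  a^+=0.2624
step 5: x_pred=-0.2223  r=5.4023  x^+=1.3768  v^+=2.2851  a^+=0.9142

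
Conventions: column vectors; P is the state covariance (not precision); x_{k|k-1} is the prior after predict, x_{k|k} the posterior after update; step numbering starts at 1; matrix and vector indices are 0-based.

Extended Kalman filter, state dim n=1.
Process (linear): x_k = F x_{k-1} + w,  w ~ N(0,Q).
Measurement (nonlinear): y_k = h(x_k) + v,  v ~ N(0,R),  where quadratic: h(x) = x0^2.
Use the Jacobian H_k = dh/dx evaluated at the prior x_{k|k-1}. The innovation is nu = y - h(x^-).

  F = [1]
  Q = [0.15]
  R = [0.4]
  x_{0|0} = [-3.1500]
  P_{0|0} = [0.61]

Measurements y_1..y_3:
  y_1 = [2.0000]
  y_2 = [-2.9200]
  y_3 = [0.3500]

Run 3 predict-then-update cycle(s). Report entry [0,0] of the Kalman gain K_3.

step 1: x^-=[-3.1500]  P^-=[0.7600]  H_jac=[-6.3000]  S=[30.5644]  K=[-0.1567]  nu=[-7.9225]  x^+=[-1.9089]  P^+=[0.0099]
step 2: x^-=[-1.9089]  P^-=[0.1599]  H_jac=[-3.8178]  S=[2.7314]  K=[-0.2236]  nu=[-6.5640]  x^+=[-0.4414]  P^+=[0.0234]
step 3: x^-=[-0.4414]  P^-=[0.1734]  H_jac=[-0.8828]  S=[0.5352]  K=[-0.2861]  nu=[0.1552]  x^+=[-0.4858]  P^+=[0.1296]

K[0,0] = -0.2861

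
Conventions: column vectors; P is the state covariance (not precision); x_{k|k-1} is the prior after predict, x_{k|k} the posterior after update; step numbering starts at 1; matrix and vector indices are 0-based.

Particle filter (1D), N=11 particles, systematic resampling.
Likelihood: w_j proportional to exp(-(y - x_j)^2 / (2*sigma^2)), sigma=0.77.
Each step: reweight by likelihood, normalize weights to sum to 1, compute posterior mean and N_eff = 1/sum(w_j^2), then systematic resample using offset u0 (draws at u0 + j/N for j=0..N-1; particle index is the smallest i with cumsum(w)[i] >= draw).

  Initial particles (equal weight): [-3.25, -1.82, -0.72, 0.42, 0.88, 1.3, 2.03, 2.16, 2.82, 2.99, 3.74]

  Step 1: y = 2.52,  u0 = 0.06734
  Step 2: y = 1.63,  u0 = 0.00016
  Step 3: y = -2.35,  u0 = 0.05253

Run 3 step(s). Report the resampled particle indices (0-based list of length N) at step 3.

resampled_idx = [0, 0, 0, 0, 0, 1, 1, 1, 1, 1, 1]

step 1: w=[0.0000, 0.0000, 0.0000, 0.0058, 0.0248, 0.0684, 0.1959, 0.2151, 0.2224, 0.1991, 0.0684]  mean=2.4538  Neff=5.4416  idx=[5, 6, 6, 7, 7, 8, 8, 8, 9, 9, 10]
step 2: w=[0.1632, 0.1563, 0.1563, 0.1411, 0.1411, 0.0542, 0.0542, 0.0542, 0.0376, 0.0376, 0.0042]  mean=2.1553  Neff=7.8752  idx=[0, 0, 1, 1, 2, 2, 3, 4, 4, 6, 7]
step 3: w=[0.4910, 0.4910, 0.0035, 0.0035, 0.0035, 0.0035, 0.0013, 0.0013, 0.0013, 0.0000, 0.0000]  mean=1.3136  Neff=2.0737  idx=[0, 0, 0, 0, 0, 1, 1, 1, 1, 1, 1]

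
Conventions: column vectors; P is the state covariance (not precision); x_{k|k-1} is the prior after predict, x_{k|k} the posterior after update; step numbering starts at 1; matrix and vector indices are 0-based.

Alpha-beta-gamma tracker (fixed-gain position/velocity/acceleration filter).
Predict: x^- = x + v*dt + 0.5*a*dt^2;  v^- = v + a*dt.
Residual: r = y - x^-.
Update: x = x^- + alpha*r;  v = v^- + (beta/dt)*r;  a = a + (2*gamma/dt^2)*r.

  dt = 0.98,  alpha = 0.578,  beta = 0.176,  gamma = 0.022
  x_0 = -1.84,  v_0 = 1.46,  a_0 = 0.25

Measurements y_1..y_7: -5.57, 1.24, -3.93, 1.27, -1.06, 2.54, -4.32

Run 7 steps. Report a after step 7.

step 1: x_pred=-0.2892  r=-5.2809  x^+=-3.3415  v^+=0.7566  a^+=0.0081
step 2: x_pred=-2.5961  r=3.8361  x^+=-0.3789  v^+=1.4534  a^+=0.1838
step 3: x_pred=1.1338  r=-5.0638  x^+=-1.7931  v^+=0.7242  a^+=-0.0482
step 4: x_pred=-1.1065  r=2.3765  x^+=0.2671  v^+=1.1038  a^+=0.0607
step 5: x_pred=1.3779  r=-2.4379  x^+=-0.0312  v^+=0.7254  a^+=-0.0510
step 6: x_pred=0.6552  r=1.8848  x^+=1.7446  v^+=1.0139  a^+=0.0354
step 7: x_pred=2.7552  r=-7.0752  x^+=-1.3342  v^+=-0.2221  a^+=-0.2888

a_post = -0.2888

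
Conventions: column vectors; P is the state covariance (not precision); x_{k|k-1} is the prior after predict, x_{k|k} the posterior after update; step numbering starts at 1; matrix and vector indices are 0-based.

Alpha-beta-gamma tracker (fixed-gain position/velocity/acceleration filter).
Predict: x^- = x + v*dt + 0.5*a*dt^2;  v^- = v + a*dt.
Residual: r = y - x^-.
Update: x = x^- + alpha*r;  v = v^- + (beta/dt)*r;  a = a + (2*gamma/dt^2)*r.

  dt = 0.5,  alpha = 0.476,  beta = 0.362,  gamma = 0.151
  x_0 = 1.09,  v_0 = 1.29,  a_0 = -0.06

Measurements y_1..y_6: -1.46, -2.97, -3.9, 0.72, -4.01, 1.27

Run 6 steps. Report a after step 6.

step 1: x_pred=1.7275  r=-3.1875  x^+=0.2103  v^+=-1.0477  a^+=-3.9105
step 2: x_pred=-0.8024  r=-2.1676  x^+=-1.8342  v^+=-4.5723  a^+=-6.5289
step 3: x_pred=-4.9365  r=1.0365  x^+=-4.4431  v^+=-7.0864  a^+=-5.2769
step 4: x_pred=-8.6459  r=9.3659  x^+=-4.1877  v^+=-2.9439  a^+=6.0371
step 5: x_pred=-4.9050  r=0.8950  x^+=-4.4790  v^+=0.7227  a^+=7.1183
step 6: x_pred=-3.2279  r=4.4979  x^+=-1.0869  v^+=7.5383  a^+=12.5518

a_post = 12.5518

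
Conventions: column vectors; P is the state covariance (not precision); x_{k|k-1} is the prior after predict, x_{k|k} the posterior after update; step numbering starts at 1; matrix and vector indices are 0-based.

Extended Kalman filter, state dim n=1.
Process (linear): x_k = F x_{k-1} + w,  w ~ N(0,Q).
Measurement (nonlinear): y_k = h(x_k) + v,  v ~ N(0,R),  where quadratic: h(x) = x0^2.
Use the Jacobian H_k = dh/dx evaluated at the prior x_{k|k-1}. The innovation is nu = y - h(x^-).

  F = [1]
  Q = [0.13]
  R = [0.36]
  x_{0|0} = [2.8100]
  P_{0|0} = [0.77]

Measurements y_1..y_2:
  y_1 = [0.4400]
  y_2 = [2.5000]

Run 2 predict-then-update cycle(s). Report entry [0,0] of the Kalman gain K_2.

K[0,0] = 0.2598

step 1: x^-=[2.8100]  P^-=[0.9000]  H_jac=[5.6200]  S=[28.7860]  K=[0.1757]  nu=[-7.4561]  x^+=[1.4999]  P^+=[0.0113]
step 2: x^-=[1.4999]  P^-=[0.1413]  H_jac=[2.9998]  S=[1.6311]  K=[0.2598]  nu=[0.2503]  x^+=[1.5649]  P^+=[0.0312]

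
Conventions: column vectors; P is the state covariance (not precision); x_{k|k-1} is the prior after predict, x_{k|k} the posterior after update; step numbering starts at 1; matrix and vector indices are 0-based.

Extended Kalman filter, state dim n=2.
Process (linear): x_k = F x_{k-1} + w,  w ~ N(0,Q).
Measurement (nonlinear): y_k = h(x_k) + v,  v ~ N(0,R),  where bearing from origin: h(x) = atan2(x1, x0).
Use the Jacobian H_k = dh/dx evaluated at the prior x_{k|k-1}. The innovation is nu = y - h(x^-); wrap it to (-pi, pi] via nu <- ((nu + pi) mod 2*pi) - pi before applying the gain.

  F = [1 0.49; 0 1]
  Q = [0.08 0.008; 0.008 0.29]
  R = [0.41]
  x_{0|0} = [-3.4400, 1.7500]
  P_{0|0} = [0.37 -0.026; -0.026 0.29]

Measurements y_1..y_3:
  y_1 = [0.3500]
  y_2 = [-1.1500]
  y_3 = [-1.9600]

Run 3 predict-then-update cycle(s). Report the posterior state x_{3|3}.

step 1: x^-=[-2.5825, 1.7500]  P^-=[0.4941 0.1241; 0.1241 0.5800]  H_jac=[-0.1798 -0.2654]  S=[0.4787]  K=[-0.2544; -0.3682]  nu=[-2.1960]  x^+=[-2.0237, 2.5585]  P^+=[0.4632 0.0793; 0.0793 0.5151]
step 2: x^-=[-0.7701, 2.5585]  P^-=[0.7445 0.3397; 0.3397 0.8051]  H_jac=[-0.3584 -0.1079]  S=[0.5413]  K=[-0.5607; -0.3854]  nu=[-3.0132]  x^+=[0.9193, 3.7197]  P^+=[0.5744 0.2227; 0.2227 0.7247]
step 3: x^-=[2.7419, 3.7197]  P^-=[1.0467 0.5858; 0.5858 1.0147]  H_jac=[-0.1742 0.1284]  S=[0.4323]  K=[-0.2477; 0.0653]  nu=[-2.8956]  x^+=[3.4593, 3.5305]  P^+=[1.0201 0.5928; 0.5928 1.0129]

x_post = [3.4593, 3.5305]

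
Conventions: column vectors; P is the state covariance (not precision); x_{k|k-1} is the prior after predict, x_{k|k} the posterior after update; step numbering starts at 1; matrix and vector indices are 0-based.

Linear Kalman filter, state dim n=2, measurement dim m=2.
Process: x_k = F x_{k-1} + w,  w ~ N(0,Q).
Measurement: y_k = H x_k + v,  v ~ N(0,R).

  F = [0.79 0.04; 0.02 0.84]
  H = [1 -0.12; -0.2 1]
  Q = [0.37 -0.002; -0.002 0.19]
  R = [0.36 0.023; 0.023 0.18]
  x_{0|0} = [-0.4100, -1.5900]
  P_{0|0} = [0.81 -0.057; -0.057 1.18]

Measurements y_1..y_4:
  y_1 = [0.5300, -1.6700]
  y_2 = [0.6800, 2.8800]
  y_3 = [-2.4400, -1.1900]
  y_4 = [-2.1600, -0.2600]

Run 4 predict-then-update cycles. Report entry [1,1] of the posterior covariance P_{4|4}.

P_post[1,1] = 0.1169

step 1: x^-=[-0.3875, -1.3438]  P^-=[0.8738 0.0126; 0.0126 1.0210]  S=[1.2455 -0.2614; -0.2614 1.2309]  K=[0.7041 0.0178; 0.0894 0.8464]  nu=[0.7562, -0.4037]  x^+=[0.1378, -1.6179]  P^+=[0.2625 0.0719; 0.0719 0.1688]
step 2: x^-=[0.0441, -1.3563]  P^-=[0.5386 0.0556; 0.0556 0.3116]  S=[0.8898 -0.0652; -0.0652 0.4909]  K=[0.5959 -0.0271; 0.0659 0.6209]  nu=[0.4731, 4.2451]  x^+=[0.2111, 1.3105]  P^+=[0.2202 0.0529; 0.0529 0.1238]
step 3: x^-=[0.2192, 1.1051]  P^-=[0.5110 0.0408; 0.0408 0.2793]  S=[0.8652 -0.0710; -0.0710 0.4634]  K=[0.5814 -0.0435; 0.0571 0.5938]  nu=[-2.5266, -2.2512]  x^+=[-1.1517, -0.3759]  P^+=[0.2141 0.0484; 0.0484 0.1179]
step 4: x^-=[-0.9248, -0.3388]  P^-=[0.5069 0.0375; 0.0375 0.2749]  S=[0.8618 -0.0730; -0.0730 0.4602]  K=[0.5789 -0.0470; 0.0552 0.5898]  nu=[-1.2758, -0.1062]  x^+=[-1.6584, -0.4718]  P^+=[0.2130 0.0475; 0.0475 0.1169]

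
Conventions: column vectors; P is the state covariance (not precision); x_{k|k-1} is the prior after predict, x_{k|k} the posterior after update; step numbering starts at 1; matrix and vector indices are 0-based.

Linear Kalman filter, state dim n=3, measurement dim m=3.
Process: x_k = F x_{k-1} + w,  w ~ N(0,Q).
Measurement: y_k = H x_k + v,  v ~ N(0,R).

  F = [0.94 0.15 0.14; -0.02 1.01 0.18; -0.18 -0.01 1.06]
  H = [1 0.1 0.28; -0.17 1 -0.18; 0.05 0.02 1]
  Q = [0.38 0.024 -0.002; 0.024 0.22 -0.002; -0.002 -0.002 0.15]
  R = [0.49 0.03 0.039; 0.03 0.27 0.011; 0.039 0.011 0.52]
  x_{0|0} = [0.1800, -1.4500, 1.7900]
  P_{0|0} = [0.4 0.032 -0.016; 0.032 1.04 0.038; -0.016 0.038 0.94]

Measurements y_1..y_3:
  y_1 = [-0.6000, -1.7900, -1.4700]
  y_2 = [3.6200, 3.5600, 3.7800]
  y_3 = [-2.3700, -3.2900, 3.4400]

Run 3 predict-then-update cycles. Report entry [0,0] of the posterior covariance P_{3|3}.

step 1: x^-=[0.2023, -1.1459, 1.8795]  P^-=[0.7817 0.2317 0.0575; 0.2317 1.3242 0.2039; 0.0575 0.2039 1.2247]  S=[1.4709 0.2360 0.5093; 0.2360 1.5077 0.0141; 0.5093 0.0141 1.7615]  K=[0.6042 -0.0348 -0.1169; 0.1239 0.8075 0.0951; 0.0546 -0.0324 0.6837]  nu=[-1.2140, -0.2714, -3.3367]  x^+=[-0.1316, -1.8328, -0.4591]  P^+=[0.3006 0.0489 -0.0536; 0.0489 0.2412 0.0559; -0.0536 0.0559 0.3588]
step 2: x^-=[-0.4629, -1.9311, -0.4447]  P^-=[0.6601 0.1107 -0.0450; 0.1107 0.4965 0.1188; -0.0450 0.1188 0.5824]  S=[1.2043 0.0883 0.2057; 0.0883 0.7213 0.0421; 0.2057 0.0421 1.1047]  K=[0.5701 -0.0540 -0.1130; 0.1021 0.6155 0.0791; 0.0186 -0.0028 0.5240]  nu=[4.4005, 5.3324, 4.2864]  x^+=[1.2733, 2.1394, 1.8679]  P^+=[0.2839 0.0401 -0.0521; 0.0401 0.1853 0.0462; -0.0521 0.0462 0.2748]
step 3: x^-=[1.7793, 2.4716, 1.7294]  P^-=[0.6399 0.0908 -0.0543; 0.0908 0.4335 0.0944; -0.0543 0.0944 0.4871]  S=[1.1655 0.0663 0.1654; 0.0663 0.6696 0.0346; 0.1654 0.0346 1.0074]  K=[0.5631 -0.0624 -0.1107; 0.0943 0.5860 0.0712; 0.0104 -0.0020 0.4811]  nu=[-4.8807, -5.1478, 1.5722]  x^+=[-0.8217, -0.8931, 2.4455]  P^+=[0.2803 0.0373 -0.0510; 0.0373 0.1757 0.0418; -0.0510 0.0418 0.2522]

P_post[0,0] = 0.2803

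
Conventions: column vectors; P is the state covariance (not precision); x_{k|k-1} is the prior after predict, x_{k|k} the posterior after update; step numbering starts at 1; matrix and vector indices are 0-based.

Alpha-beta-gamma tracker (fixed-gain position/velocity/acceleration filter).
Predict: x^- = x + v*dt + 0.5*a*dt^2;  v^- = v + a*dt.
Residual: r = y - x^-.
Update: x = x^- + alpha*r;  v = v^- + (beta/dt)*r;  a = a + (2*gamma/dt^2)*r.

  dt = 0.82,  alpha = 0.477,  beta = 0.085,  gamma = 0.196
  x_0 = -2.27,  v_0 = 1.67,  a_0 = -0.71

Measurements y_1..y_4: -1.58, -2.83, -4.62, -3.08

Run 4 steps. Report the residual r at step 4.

step 1: x_pred=-1.1393  r=-0.4407  x^+=-1.3495  v^+=1.0421  a^+=-0.9669
step 2: x_pred=-0.8201  r=-2.0099  x^+=-1.7788  v^+=0.0409  a^+=-2.1387
step 3: x_pred=-2.4643  r=-2.1557  x^+=-3.4926  v^+=-1.9363  a^+=-3.3954
step 4: x_pred=-6.2219  r=3.1419  x^+=-4.7232  v^+=-4.3949  a^+=-1.5638

resid = 3.1419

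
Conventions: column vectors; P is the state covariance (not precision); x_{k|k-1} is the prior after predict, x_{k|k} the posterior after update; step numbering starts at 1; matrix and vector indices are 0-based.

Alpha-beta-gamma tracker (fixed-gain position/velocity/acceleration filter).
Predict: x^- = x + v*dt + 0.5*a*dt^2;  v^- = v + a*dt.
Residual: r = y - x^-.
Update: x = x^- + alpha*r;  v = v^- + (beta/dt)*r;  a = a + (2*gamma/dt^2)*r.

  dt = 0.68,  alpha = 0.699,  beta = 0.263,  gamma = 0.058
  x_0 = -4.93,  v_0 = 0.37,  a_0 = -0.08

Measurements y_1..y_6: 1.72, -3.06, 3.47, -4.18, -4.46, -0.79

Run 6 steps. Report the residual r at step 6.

step 1: x_pred=-4.6969  r=6.4169  x^+=-0.2115  v^+=2.7974  a^+=1.5298
step 2: x_pred=2.0444  r=-5.1044  x^+=-1.5236  v^+=1.8635  a^+=0.2492
step 3: x_pred=-0.1988  r=3.6688  x^+=2.3657  v^+=3.4519  a^+=1.1696
step 4: x_pred=4.9834  r=-9.1634  x^+=-1.4218  v^+=0.7032  a^+=-1.1292
step 5: x_pred=-1.2047  r=-3.2553  x^+=-3.4802  v^+=-1.3237  a^+=-1.9458
step 6: x_pred=-4.8301  r=4.0401  x^+=-2.0061  v^+=-1.0842  a^+=-0.9323

resid = 4.0401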